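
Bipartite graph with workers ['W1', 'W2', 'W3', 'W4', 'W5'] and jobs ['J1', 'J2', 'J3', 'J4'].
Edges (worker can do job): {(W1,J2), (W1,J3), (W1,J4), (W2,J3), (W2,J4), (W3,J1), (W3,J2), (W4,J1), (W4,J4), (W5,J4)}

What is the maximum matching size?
Maximum matching size = 4

Maximum matching: {(W1,J3), (W3,J2), (W4,J1), (W5,J4)}
Size: 4

This assigns 4 workers to 4 distinct jobs.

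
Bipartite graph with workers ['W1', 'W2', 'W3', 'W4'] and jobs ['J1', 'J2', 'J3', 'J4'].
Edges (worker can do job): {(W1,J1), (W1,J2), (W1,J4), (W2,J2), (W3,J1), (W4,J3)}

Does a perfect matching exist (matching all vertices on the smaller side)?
Yes, perfect matching exists (size 4)

Perfect matching: {(W1,J4), (W2,J2), (W3,J1), (W4,J3)}
All 4 vertices on the smaller side are matched.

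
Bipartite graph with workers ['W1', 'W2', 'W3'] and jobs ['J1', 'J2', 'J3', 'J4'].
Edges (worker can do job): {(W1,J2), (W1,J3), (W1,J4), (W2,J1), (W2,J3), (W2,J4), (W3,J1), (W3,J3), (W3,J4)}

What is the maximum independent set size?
Maximum independent set = 4

By König's theorem:
- Min vertex cover = Max matching = 3
- Max independent set = Total vertices - Min vertex cover
- Max independent set = 7 - 3 = 4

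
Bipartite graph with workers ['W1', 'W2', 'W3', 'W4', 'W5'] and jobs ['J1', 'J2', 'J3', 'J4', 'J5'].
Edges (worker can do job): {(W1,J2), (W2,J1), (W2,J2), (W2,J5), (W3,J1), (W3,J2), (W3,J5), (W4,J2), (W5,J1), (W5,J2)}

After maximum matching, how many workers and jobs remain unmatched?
Unmatched: 2 workers, 2 jobs

Maximum matching size: 3
Workers: 5 total, 3 matched, 2 unmatched
Jobs: 5 total, 3 matched, 2 unmatched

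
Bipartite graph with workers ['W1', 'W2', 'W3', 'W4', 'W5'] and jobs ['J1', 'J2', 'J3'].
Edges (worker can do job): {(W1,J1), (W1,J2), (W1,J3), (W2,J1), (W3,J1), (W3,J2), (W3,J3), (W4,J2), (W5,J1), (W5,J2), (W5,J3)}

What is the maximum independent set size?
Maximum independent set = 5

By König's theorem:
- Min vertex cover = Max matching = 3
- Max independent set = Total vertices - Min vertex cover
- Max independent set = 8 - 3 = 5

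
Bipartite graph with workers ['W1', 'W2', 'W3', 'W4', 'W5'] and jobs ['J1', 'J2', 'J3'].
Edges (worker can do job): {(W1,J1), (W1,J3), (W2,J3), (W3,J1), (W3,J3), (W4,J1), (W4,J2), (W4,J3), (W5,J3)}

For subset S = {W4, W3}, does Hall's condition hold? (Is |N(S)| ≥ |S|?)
Yes: |N(S)| = 3, |S| = 2

Subset S = {W4, W3}
Neighbors N(S) = {J1, J2, J3}

|N(S)| = 3, |S| = 2
Hall's condition: |N(S)| ≥ |S| is satisfied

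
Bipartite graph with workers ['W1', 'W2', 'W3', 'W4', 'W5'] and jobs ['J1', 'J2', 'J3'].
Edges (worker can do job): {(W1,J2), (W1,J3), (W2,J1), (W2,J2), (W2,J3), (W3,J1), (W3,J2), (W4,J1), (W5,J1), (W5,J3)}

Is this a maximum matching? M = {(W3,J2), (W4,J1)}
No, size 2 is not maximum

Proposed matching has size 2.
Maximum matching size for this graph: 3.

This is NOT maximum - can be improved to size 3.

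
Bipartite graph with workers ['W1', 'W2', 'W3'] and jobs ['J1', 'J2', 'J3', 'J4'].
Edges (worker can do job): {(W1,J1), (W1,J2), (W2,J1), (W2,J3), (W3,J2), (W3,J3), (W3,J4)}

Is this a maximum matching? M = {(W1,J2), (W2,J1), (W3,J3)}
Yes, size 3 is maximum

Proposed matching has size 3.
Maximum matching size for this graph: 3.

This is a maximum matching.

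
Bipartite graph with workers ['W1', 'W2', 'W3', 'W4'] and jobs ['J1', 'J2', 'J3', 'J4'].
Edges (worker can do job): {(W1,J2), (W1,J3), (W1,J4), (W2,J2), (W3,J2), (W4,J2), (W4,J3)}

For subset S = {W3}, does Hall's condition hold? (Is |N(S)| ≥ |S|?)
Yes: |N(S)| = 1, |S| = 1

Subset S = {W3}
Neighbors N(S) = {J2}

|N(S)| = 1, |S| = 1
Hall's condition: |N(S)| ≥ |S| is satisfied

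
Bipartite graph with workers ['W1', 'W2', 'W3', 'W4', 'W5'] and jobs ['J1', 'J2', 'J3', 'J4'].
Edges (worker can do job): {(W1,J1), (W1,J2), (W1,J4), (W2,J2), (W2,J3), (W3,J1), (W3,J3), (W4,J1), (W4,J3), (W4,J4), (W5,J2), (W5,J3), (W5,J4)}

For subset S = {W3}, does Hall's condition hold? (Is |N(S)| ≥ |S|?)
Yes: |N(S)| = 2, |S| = 1

Subset S = {W3}
Neighbors N(S) = {J1, J3}

|N(S)| = 2, |S| = 1
Hall's condition: |N(S)| ≥ |S| is satisfied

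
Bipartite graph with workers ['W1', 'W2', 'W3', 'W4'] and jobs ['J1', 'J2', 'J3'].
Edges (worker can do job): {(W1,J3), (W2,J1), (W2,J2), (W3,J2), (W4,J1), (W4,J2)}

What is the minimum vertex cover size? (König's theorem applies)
Minimum vertex cover size = 3

By König's theorem: in bipartite graphs,
min vertex cover = max matching = 3

Maximum matching has size 3, so minimum vertex cover also has size 3.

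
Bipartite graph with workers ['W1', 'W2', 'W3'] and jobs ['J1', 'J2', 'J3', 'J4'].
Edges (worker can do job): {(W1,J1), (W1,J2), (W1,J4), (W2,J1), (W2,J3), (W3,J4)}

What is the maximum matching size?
Maximum matching size = 3

Maximum matching: {(W1,J2), (W2,J3), (W3,J4)}
Size: 3

This assigns 3 workers to 3 distinct jobs.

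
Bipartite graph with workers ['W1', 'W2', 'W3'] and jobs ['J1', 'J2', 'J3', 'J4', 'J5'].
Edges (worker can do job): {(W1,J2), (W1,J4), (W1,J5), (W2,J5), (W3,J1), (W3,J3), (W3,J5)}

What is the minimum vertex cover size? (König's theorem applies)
Minimum vertex cover size = 3

By König's theorem: in bipartite graphs,
min vertex cover = max matching = 3

Maximum matching has size 3, so minimum vertex cover also has size 3.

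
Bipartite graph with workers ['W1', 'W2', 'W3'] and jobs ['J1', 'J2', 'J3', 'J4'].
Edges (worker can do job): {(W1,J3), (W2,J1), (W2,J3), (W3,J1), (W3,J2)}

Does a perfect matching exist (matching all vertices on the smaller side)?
Yes, perfect matching exists (size 3)

Perfect matching: {(W1,J3), (W2,J1), (W3,J2)}
All 3 vertices on the smaller side are matched.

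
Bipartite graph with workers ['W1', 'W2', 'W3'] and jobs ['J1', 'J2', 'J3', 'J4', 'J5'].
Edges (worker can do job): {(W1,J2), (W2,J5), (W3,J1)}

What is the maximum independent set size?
Maximum independent set = 5

By König's theorem:
- Min vertex cover = Max matching = 3
- Max independent set = Total vertices - Min vertex cover
- Max independent set = 8 - 3 = 5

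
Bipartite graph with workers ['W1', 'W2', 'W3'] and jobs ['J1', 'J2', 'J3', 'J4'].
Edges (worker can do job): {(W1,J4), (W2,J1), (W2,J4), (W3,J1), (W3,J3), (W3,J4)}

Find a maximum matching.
Matching: {(W1,J4), (W2,J1), (W3,J3)}

Maximum matching (size 3):
  W1 → J4
  W2 → J1
  W3 → J3

Each worker is assigned to at most one job, and each job to at most one worker.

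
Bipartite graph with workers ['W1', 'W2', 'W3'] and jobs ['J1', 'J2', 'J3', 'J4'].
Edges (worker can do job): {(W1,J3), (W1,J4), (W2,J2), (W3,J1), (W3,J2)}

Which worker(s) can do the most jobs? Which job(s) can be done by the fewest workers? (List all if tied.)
Most versatile: W1, W3 (2 jobs); Least covered: J1, J3, J4 (1 workers)

Worker degrees (jobs they can do): W1:2, W2:1, W3:2
Job degrees (workers who can do it): J1:1, J2:2, J3:1, J4:1

Maximum worker degree is 2, achieved by: W1, W3
Minimum job degree is 1, achieved by: J1, J3, J4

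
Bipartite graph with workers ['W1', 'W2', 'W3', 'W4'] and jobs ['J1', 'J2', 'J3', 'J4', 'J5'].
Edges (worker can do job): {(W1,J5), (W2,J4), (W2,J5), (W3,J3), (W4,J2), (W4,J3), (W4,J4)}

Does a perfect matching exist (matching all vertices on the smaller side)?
Yes, perfect matching exists (size 4)

Perfect matching: {(W1,J5), (W2,J4), (W3,J3), (W4,J2)}
All 4 vertices on the smaller side are matched.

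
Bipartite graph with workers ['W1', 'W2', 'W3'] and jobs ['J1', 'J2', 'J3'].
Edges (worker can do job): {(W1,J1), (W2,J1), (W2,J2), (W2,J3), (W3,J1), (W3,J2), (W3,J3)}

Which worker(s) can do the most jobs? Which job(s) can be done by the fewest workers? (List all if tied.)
Most versatile: W2, W3 (3 jobs); Least covered: J2, J3 (2 workers)

Worker degrees (jobs they can do): W1:1, W2:3, W3:3
Job degrees (workers who can do it): J1:3, J2:2, J3:2

Maximum worker degree is 3, achieved by: W2, W3
Minimum job degree is 2, achieved by: J2, J3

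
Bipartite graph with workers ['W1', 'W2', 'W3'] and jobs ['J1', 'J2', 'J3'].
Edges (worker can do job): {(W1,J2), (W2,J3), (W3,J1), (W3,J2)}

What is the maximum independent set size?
Maximum independent set = 3

By König's theorem:
- Min vertex cover = Max matching = 3
- Max independent set = Total vertices - Min vertex cover
- Max independent set = 6 - 3 = 3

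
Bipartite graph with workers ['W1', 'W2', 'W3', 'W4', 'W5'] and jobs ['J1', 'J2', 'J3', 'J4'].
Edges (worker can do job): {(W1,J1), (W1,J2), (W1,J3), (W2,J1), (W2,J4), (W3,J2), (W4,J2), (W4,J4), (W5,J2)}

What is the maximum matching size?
Maximum matching size = 4

Maximum matching: {(W1,J3), (W2,J1), (W3,J2), (W4,J4)}
Size: 4

This assigns 4 workers to 4 distinct jobs.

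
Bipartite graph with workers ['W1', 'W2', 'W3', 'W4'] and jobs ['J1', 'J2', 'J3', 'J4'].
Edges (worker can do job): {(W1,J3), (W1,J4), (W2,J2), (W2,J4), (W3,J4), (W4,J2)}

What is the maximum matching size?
Maximum matching size = 3

Maximum matching: {(W1,J3), (W3,J4), (W4,J2)}
Size: 3

This assigns 3 workers to 3 distinct jobs.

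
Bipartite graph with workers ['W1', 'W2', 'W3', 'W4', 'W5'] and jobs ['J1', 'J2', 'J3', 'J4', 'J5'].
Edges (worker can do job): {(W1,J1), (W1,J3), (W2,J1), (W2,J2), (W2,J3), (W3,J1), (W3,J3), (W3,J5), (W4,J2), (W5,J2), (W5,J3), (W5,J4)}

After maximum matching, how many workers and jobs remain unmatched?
Unmatched: 0 workers, 0 jobs

Maximum matching size: 5
Workers: 5 total, 5 matched, 0 unmatched
Jobs: 5 total, 5 matched, 0 unmatched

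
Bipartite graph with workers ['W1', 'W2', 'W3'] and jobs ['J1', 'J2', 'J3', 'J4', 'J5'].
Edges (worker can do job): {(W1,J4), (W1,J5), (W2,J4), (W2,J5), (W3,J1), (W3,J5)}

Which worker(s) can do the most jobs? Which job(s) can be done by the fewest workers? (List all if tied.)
Most versatile: W1, W2, W3 (2 jobs); Least covered: J2, J3 (0 workers)

Worker degrees (jobs they can do): W1:2, W2:2, W3:2
Job degrees (workers who can do it): J1:1, J2:0, J3:0, J4:2, J5:3

Maximum worker degree is 2, achieved by: W1, W2, W3
Minimum job degree is 0, achieved by: J2, J3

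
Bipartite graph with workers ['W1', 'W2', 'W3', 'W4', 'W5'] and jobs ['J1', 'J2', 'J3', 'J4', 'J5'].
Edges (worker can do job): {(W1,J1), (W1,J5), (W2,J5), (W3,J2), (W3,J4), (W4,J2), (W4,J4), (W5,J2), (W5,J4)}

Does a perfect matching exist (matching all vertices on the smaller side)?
No, maximum matching has size 4 < 5

Maximum matching has size 4, need 5 for perfect matching.
Unmatched workers: ['W4']
Unmatched jobs: ['J3']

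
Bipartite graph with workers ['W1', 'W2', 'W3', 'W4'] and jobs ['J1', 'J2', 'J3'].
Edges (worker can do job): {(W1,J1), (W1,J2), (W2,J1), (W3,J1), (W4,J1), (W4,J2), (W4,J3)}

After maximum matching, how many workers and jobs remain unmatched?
Unmatched: 1 workers, 0 jobs

Maximum matching size: 3
Workers: 4 total, 3 matched, 1 unmatched
Jobs: 3 total, 3 matched, 0 unmatched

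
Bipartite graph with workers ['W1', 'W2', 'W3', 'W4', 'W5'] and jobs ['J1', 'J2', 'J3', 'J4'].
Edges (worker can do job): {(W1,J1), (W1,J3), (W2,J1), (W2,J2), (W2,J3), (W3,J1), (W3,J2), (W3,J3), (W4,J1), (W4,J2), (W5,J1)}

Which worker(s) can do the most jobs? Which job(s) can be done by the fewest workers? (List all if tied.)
Most versatile: W2, W3 (3 jobs); Least covered: J4 (0 workers)

Worker degrees (jobs they can do): W1:2, W2:3, W3:3, W4:2, W5:1
Job degrees (workers who can do it): J1:5, J2:3, J3:3, J4:0

Maximum worker degree is 3, achieved by: W2, W3
Minimum job degree is 0, achieved by: J4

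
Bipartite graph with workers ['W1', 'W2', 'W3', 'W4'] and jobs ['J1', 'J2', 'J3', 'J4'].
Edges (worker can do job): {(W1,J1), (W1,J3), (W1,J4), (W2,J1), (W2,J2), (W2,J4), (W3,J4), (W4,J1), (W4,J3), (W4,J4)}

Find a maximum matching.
Matching: {(W1,J3), (W2,J2), (W3,J4), (W4,J1)}

Maximum matching (size 4):
  W1 → J3
  W2 → J2
  W3 → J4
  W4 → J1

Each worker is assigned to at most one job, and each job to at most one worker.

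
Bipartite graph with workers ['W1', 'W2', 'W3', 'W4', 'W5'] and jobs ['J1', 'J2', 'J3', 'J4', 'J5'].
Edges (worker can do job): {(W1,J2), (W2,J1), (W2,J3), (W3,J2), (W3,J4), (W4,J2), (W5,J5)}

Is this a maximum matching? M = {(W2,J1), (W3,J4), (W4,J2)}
No, size 3 is not maximum

Proposed matching has size 3.
Maximum matching size for this graph: 4.

This is NOT maximum - can be improved to size 4.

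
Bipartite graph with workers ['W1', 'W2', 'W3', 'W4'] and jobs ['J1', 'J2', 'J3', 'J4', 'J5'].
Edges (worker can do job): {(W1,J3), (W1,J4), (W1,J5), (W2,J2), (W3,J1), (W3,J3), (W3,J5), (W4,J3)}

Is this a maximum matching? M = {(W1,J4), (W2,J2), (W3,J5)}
No, size 3 is not maximum

Proposed matching has size 3.
Maximum matching size for this graph: 4.

This is NOT maximum - can be improved to size 4.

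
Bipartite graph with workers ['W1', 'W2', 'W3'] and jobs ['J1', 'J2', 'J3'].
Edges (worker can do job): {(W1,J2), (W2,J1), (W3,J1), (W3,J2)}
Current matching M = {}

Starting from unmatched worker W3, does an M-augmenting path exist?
Yes: W3 → J1

An M-augmenting path alternates non-matching / matching edges, starting and ending at unmatched vertices.
Path: W3 → J1
(J1 is unmatched in M, so the path is augmenting.)
Flipping edges along this path would increase |M| from 0 to 1.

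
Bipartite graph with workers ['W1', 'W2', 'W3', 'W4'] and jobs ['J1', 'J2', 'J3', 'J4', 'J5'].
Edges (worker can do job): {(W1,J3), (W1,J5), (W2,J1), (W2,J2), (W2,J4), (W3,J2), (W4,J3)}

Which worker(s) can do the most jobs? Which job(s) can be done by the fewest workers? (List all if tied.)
Most versatile: W2 (3 jobs); Least covered: J1, J4, J5 (1 workers)

Worker degrees (jobs they can do): W1:2, W2:3, W3:1, W4:1
Job degrees (workers who can do it): J1:1, J2:2, J3:2, J4:1, J5:1

Maximum worker degree is 3, achieved by: W2
Minimum job degree is 1, achieved by: J1, J4, J5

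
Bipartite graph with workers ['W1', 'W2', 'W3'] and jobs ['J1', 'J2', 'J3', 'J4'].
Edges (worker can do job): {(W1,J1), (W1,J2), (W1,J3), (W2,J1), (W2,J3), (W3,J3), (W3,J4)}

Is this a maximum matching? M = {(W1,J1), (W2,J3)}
No, size 2 is not maximum

Proposed matching has size 2.
Maximum matching size for this graph: 3.

This is NOT maximum - can be improved to size 3.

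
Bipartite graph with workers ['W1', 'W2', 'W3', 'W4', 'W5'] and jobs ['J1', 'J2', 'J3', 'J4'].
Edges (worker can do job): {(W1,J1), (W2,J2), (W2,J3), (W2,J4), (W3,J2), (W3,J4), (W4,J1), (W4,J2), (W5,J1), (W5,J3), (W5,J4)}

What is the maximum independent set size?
Maximum independent set = 5

By König's theorem:
- Min vertex cover = Max matching = 4
- Max independent set = Total vertices - Min vertex cover
- Max independent set = 9 - 4 = 5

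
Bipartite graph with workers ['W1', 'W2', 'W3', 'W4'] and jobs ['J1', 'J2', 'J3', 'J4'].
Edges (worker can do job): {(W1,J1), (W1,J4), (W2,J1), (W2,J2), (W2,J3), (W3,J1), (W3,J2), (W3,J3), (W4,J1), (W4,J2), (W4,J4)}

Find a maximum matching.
Matching: {(W1,J1), (W2,J3), (W3,J2), (W4,J4)}

Maximum matching (size 4):
  W1 → J1
  W2 → J3
  W3 → J2
  W4 → J4

Each worker is assigned to at most one job, and each job to at most one worker.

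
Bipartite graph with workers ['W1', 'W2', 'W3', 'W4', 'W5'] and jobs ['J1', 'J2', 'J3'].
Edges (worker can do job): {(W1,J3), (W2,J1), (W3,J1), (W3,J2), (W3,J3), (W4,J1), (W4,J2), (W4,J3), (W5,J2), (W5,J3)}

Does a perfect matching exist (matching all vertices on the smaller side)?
Yes, perfect matching exists (size 3)

Perfect matching: {(W3,J3), (W4,J1), (W5,J2)}
All 3 vertices on the smaller side are matched.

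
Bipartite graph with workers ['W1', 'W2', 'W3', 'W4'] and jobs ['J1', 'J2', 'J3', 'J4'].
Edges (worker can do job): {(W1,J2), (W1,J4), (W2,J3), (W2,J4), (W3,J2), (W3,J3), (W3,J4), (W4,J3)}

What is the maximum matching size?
Maximum matching size = 3

Maximum matching: {(W1,J2), (W3,J4), (W4,J3)}
Size: 3

This assigns 3 workers to 3 distinct jobs.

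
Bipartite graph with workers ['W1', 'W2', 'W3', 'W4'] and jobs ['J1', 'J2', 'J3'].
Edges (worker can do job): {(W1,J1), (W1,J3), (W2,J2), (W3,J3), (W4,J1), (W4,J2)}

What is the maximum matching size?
Maximum matching size = 3

Maximum matching: {(W1,J1), (W3,J3), (W4,J2)}
Size: 3

This assigns 3 workers to 3 distinct jobs.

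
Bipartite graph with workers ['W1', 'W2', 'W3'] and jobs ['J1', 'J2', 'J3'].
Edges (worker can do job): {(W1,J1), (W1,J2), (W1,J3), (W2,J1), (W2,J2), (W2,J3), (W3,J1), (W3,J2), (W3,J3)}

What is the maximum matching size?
Maximum matching size = 3

Maximum matching: {(W1,J2), (W2,J3), (W3,J1)}
Size: 3

This assigns 3 workers to 3 distinct jobs.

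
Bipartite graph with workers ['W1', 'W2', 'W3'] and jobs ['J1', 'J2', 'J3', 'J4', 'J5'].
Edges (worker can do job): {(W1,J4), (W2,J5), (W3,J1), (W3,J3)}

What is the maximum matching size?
Maximum matching size = 3

Maximum matching: {(W1,J4), (W2,J5), (W3,J1)}
Size: 3

This assigns 3 workers to 3 distinct jobs.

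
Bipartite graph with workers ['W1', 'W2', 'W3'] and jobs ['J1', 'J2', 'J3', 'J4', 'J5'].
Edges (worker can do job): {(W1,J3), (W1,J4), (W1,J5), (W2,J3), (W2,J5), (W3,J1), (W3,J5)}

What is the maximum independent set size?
Maximum independent set = 5

By König's theorem:
- Min vertex cover = Max matching = 3
- Max independent set = Total vertices - Min vertex cover
- Max independent set = 8 - 3 = 5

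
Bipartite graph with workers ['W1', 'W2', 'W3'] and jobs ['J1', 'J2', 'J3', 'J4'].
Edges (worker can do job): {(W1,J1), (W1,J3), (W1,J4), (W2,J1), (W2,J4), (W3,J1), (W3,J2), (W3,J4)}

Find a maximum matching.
Matching: {(W1,J3), (W2,J4), (W3,J1)}

Maximum matching (size 3):
  W1 → J3
  W2 → J4
  W3 → J1

Each worker is assigned to at most one job, and each job to at most one worker.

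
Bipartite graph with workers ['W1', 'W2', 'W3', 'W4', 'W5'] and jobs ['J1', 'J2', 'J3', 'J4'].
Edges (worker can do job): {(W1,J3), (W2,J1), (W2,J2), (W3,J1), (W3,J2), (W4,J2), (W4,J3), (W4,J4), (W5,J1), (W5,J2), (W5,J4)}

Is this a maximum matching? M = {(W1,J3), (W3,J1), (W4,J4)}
No, size 3 is not maximum

Proposed matching has size 3.
Maximum matching size for this graph: 4.

This is NOT maximum - can be improved to size 4.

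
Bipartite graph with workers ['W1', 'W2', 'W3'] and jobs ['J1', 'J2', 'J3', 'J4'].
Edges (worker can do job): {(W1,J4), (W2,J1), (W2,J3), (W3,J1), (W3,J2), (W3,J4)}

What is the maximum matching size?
Maximum matching size = 3

Maximum matching: {(W1,J4), (W2,J1), (W3,J2)}
Size: 3

This assigns 3 workers to 3 distinct jobs.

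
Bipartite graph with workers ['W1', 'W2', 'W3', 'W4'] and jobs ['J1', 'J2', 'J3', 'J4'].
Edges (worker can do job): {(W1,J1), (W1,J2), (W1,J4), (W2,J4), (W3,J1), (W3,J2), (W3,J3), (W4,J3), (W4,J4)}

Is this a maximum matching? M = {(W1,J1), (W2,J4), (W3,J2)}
No, size 3 is not maximum

Proposed matching has size 3.
Maximum matching size for this graph: 4.

This is NOT maximum - can be improved to size 4.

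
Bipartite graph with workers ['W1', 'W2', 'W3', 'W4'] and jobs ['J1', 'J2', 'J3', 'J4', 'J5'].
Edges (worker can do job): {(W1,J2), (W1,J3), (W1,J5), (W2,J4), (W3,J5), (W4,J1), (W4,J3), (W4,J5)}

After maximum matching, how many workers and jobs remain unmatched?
Unmatched: 0 workers, 1 jobs

Maximum matching size: 4
Workers: 4 total, 4 matched, 0 unmatched
Jobs: 5 total, 4 matched, 1 unmatched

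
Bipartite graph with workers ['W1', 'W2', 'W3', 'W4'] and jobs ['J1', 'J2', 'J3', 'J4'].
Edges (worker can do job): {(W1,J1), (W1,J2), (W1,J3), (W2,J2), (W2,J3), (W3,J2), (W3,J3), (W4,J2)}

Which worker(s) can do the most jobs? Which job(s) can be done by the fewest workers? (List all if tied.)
Most versatile: W1 (3 jobs); Least covered: J4 (0 workers)

Worker degrees (jobs they can do): W1:3, W2:2, W3:2, W4:1
Job degrees (workers who can do it): J1:1, J2:4, J3:3, J4:0

Maximum worker degree is 3, achieved by: W1
Minimum job degree is 0, achieved by: J4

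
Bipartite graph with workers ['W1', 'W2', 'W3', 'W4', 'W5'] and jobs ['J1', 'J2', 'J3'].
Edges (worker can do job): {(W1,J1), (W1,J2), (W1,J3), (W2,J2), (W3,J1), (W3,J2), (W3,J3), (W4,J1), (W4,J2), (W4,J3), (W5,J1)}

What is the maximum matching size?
Maximum matching size = 3

Maximum matching: {(W3,J2), (W4,J3), (W5,J1)}
Size: 3

This assigns 3 workers to 3 distinct jobs.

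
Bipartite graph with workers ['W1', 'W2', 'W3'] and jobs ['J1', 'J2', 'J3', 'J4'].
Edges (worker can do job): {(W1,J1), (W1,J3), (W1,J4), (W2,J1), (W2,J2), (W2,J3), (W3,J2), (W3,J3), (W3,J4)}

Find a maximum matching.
Matching: {(W1,J4), (W2,J1), (W3,J3)}

Maximum matching (size 3):
  W1 → J4
  W2 → J1
  W3 → J3

Each worker is assigned to at most one job, and each job to at most one worker.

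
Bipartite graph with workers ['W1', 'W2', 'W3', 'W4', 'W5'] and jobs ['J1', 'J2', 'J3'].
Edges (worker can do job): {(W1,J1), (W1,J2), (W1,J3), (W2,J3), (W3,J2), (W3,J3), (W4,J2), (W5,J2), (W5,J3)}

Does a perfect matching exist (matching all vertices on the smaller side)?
Yes, perfect matching exists (size 3)

Perfect matching: {(W1,J1), (W3,J3), (W5,J2)}
All 3 vertices on the smaller side are matched.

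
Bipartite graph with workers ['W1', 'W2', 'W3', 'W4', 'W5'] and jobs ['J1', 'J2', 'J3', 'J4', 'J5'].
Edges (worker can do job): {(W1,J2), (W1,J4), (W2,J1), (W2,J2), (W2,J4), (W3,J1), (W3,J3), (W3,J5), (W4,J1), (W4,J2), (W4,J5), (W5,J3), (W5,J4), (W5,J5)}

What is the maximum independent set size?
Maximum independent set = 5

By König's theorem:
- Min vertex cover = Max matching = 5
- Max independent set = Total vertices - Min vertex cover
- Max independent set = 10 - 5 = 5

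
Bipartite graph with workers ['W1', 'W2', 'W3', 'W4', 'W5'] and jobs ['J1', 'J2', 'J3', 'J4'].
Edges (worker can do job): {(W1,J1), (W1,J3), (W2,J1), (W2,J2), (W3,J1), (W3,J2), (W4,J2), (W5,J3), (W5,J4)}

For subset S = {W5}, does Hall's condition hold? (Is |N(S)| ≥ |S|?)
Yes: |N(S)| = 2, |S| = 1

Subset S = {W5}
Neighbors N(S) = {J3, J4}

|N(S)| = 2, |S| = 1
Hall's condition: |N(S)| ≥ |S| is satisfied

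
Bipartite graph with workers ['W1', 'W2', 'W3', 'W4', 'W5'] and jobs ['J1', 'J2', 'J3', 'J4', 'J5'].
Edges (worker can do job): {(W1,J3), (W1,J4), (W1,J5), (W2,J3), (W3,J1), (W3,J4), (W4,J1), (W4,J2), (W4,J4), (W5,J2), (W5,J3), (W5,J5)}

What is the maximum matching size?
Maximum matching size = 5

Maximum matching: {(W1,J4), (W2,J3), (W3,J1), (W4,J2), (W5,J5)}
Size: 5

This assigns 5 workers to 5 distinct jobs.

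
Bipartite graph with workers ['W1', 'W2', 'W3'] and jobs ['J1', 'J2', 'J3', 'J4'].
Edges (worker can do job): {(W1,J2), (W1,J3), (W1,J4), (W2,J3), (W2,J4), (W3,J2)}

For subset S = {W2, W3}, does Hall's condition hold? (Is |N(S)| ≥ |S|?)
Yes: |N(S)| = 3, |S| = 2

Subset S = {W2, W3}
Neighbors N(S) = {J2, J3, J4}

|N(S)| = 3, |S| = 2
Hall's condition: |N(S)| ≥ |S| is satisfied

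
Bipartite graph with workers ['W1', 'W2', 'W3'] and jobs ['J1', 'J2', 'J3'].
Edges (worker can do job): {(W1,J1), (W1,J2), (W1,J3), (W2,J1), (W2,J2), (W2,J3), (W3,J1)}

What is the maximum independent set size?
Maximum independent set = 3

By König's theorem:
- Min vertex cover = Max matching = 3
- Max independent set = Total vertices - Min vertex cover
- Max independent set = 6 - 3 = 3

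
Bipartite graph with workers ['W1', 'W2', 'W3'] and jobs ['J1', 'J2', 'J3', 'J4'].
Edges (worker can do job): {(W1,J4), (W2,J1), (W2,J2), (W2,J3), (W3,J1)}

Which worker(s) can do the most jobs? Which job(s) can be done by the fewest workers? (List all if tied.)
Most versatile: W2 (3 jobs); Least covered: J2, J3, J4 (1 workers)

Worker degrees (jobs they can do): W1:1, W2:3, W3:1
Job degrees (workers who can do it): J1:2, J2:1, J3:1, J4:1

Maximum worker degree is 3, achieved by: W2
Minimum job degree is 1, achieved by: J2, J3, J4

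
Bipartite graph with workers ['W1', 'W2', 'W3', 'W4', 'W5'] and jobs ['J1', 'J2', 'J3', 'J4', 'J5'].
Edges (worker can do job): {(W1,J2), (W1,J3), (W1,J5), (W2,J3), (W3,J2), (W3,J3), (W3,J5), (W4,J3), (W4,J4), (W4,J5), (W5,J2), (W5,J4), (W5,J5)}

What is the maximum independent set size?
Maximum independent set = 6

By König's theorem:
- Min vertex cover = Max matching = 4
- Max independent set = Total vertices - Min vertex cover
- Max independent set = 10 - 4 = 6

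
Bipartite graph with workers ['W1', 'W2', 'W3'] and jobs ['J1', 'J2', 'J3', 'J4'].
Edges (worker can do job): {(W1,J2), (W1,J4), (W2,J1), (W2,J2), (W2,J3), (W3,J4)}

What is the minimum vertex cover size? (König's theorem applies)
Minimum vertex cover size = 3

By König's theorem: in bipartite graphs,
min vertex cover = max matching = 3

Maximum matching has size 3, so minimum vertex cover also has size 3.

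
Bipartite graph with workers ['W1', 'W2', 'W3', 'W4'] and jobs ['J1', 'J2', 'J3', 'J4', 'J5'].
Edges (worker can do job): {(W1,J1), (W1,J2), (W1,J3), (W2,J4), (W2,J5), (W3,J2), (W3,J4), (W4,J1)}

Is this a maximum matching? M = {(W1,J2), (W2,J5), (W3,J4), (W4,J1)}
Yes, size 4 is maximum

Proposed matching has size 4.
Maximum matching size for this graph: 4.

This is a maximum matching.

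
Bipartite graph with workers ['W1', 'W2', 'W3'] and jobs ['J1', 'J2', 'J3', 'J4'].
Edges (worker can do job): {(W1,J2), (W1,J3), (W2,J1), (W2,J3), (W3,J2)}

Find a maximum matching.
Matching: {(W1,J3), (W2,J1), (W3,J2)}

Maximum matching (size 3):
  W1 → J3
  W2 → J1
  W3 → J2

Each worker is assigned to at most one job, and each job to at most one worker.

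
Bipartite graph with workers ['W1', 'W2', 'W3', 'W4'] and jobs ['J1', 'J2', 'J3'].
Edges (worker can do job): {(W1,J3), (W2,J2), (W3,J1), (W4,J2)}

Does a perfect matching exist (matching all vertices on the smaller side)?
Yes, perfect matching exists (size 3)

Perfect matching: {(W1,J3), (W3,J1), (W4,J2)}
All 3 vertices on the smaller side are matched.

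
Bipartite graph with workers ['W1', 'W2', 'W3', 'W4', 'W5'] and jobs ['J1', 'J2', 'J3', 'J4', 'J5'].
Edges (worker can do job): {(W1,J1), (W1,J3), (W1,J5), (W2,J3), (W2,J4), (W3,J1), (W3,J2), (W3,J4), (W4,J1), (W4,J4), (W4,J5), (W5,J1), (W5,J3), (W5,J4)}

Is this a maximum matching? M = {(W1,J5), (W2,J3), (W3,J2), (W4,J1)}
No, size 4 is not maximum

Proposed matching has size 4.
Maximum matching size for this graph: 5.

This is NOT maximum - can be improved to size 5.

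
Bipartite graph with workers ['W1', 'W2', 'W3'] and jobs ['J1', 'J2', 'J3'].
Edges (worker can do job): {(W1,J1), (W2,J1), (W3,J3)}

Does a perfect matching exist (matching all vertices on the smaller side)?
No, maximum matching has size 2 < 3

Maximum matching has size 2, need 3 for perfect matching.
Unmatched workers: ['W2']
Unmatched jobs: ['J2']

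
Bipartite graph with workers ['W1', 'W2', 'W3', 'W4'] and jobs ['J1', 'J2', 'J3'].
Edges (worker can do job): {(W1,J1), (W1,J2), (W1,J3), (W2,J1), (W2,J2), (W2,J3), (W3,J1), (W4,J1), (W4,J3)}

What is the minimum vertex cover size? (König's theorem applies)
Minimum vertex cover size = 3

By König's theorem: in bipartite graphs,
min vertex cover = max matching = 3

Maximum matching has size 3, so minimum vertex cover also has size 3.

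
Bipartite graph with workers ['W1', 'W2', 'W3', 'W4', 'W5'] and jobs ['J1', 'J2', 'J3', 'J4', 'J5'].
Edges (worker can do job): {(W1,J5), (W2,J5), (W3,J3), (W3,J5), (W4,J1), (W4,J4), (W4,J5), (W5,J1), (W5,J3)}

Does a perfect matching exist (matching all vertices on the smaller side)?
No, maximum matching has size 4 < 5

Maximum matching has size 4, need 5 for perfect matching.
Unmatched workers: ['W2']
Unmatched jobs: ['J2']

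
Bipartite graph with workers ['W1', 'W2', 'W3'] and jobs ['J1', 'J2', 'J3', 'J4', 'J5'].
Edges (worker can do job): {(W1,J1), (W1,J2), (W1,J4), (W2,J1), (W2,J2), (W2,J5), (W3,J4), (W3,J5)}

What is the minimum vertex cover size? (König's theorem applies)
Minimum vertex cover size = 3

By König's theorem: in bipartite graphs,
min vertex cover = max matching = 3

Maximum matching has size 3, so minimum vertex cover also has size 3.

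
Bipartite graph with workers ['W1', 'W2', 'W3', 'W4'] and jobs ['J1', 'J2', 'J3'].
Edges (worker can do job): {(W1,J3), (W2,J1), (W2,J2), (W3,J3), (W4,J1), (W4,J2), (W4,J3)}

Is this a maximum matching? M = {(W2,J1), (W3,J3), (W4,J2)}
Yes, size 3 is maximum

Proposed matching has size 3.
Maximum matching size for this graph: 3.

This is a maximum matching.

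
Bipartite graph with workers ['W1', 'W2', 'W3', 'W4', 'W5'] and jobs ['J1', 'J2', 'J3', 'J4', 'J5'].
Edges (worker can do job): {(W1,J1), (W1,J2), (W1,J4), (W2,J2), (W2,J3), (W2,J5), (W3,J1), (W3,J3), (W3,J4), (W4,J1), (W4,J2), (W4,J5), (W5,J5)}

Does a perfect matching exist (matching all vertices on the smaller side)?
Yes, perfect matching exists (size 5)

Perfect matching: {(W1,J4), (W2,J3), (W3,J1), (W4,J2), (W5,J5)}
All 5 vertices on the smaller side are matched.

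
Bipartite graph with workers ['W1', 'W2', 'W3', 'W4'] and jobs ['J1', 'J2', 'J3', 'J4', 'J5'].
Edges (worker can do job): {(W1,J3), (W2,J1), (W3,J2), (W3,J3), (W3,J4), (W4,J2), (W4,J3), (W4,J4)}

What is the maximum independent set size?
Maximum independent set = 5

By König's theorem:
- Min vertex cover = Max matching = 4
- Max independent set = Total vertices - Min vertex cover
- Max independent set = 9 - 4 = 5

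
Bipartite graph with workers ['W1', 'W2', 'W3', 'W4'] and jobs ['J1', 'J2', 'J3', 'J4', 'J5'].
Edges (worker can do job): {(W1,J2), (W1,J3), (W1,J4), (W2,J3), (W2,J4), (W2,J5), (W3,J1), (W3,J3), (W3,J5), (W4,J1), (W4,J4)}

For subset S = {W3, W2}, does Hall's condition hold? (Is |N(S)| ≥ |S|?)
Yes: |N(S)| = 4, |S| = 2

Subset S = {W3, W2}
Neighbors N(S) = {J1, J3, J4, J5}

|N(S)| = 4, |S| = 2
Hall's condition: |N(S)| ≥ |S| is satisfied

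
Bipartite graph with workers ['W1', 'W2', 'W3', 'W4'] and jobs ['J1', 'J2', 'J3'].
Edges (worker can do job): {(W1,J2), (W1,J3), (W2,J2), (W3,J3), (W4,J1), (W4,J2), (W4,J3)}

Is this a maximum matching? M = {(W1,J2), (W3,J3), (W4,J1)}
Yes, size 3 is maximum

Proposed matching has size 3.
Maximum matching size for this graph: 3.

This is a maximum matching.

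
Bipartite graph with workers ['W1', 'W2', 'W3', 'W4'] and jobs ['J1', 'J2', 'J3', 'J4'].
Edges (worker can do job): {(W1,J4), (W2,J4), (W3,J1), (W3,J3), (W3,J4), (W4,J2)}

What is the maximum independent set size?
Maximum independent set = 5

By König's theorem:
- Min vertex cover = Max matching = 3
- Max independent set = Total vertices - Min vertex cover
- Max independent set = 8 - 3 = 5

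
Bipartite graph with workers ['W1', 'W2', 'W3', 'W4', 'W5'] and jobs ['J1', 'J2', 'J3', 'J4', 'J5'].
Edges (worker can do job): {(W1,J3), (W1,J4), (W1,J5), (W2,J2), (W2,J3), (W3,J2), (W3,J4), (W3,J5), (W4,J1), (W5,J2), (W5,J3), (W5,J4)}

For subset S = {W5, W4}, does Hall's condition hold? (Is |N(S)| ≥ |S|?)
Yes: |N(S)| = 4, |S| = 2

Subset S = {W5, W4}
Neighbors N(S) = {J1, J2, J3, J4}

|N(S)| = 4, |S| = 2
Hall's condition: |N(S)| ≥ |S| is satisfied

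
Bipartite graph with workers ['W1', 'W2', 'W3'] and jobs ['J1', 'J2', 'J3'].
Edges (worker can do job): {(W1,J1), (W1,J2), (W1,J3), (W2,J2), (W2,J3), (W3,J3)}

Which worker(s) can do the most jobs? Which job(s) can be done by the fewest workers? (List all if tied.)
Most versatile: W1 (3 jobs); Least covered: J1 (1 workers)

Worker degrees (jobs they can do): W1:3, W2:2, W3:1
Job degrees (workers who can do it): J1:1, J2:2, J3:3

Maximum worker degree is 3, achieved by: W1
Minimum job degree is 1, achieved by: J1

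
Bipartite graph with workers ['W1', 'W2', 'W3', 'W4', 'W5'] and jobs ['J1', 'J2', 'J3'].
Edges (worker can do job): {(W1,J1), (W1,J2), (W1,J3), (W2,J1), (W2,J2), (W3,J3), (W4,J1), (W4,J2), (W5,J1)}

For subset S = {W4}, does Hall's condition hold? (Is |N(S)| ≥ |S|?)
Yes: |N(S)| = 2, |S| = 1

Subset S = {W4}
Neighbors N(S) = {J1, J2}

|N(S)| = 2, |S| = 1
Hall's condition: |N(S)| ≥ |S| is satisfied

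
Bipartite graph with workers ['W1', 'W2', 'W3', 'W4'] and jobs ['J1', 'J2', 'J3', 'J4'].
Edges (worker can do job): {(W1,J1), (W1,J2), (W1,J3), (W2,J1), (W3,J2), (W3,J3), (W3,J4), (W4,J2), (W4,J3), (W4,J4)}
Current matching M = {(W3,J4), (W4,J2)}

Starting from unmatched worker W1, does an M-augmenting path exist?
Yes: W1 → J3

An M-augmenting path alternates non-matching / matching edges, starting and ending at unmatched vertices.
Path: W1 → J3
(J3 is unmatched in M, so the path is augmenting.)
Flipping edges along this path would increase |M| from 2 to 3.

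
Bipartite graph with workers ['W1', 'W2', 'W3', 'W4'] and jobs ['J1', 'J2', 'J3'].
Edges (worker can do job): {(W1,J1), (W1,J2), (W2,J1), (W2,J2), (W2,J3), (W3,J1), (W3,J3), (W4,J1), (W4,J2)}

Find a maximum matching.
Matching: {(W1,J1), (W3,J3), (W4,J2)}

Maximum matching (size 3):
  W1 → J1
  W3 → J3
  W4 → J2

Each worker is assigned to at most one job, and each job to at most one worker.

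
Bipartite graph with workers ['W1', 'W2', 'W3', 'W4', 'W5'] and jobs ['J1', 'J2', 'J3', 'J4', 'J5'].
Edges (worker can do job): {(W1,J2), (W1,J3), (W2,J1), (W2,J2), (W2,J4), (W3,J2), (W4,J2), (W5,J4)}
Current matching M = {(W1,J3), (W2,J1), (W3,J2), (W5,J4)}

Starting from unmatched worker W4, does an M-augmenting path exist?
No augmenting path from W4

Alternating search from W4 reaches jobs: {J2}.
Every reachable job is already matched in M, and following those matched edges back to workers exposes no further unvisited jobs.
No M-augmenting path from W4 exists.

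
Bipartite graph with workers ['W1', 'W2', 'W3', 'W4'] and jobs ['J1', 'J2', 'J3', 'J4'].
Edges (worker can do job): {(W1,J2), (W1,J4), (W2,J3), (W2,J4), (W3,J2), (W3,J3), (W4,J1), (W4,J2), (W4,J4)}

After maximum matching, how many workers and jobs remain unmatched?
Unmatched: 0 workers, 0 jobs

Maximum matching size: 4
Workers: 4 total, 4 matched, 0 unmatched
Jobs: 4 total, 4 matched, 0 unmatched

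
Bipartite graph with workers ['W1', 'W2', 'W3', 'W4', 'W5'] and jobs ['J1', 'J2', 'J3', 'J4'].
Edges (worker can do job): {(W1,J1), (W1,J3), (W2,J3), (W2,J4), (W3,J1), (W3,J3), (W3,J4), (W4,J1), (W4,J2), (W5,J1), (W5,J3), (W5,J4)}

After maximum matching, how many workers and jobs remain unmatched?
Unmatched: 1 workers, 0 jobs

Maximum matching size: 4
Workers: 5 total, 4 matched, 1 unmatched
Jobs: 4 total, 4 matched, 0 unmatched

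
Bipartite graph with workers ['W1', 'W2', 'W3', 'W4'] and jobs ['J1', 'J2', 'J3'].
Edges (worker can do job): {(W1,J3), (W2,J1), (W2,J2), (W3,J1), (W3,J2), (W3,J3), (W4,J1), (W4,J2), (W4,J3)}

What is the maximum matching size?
Maximum matching size = 3

Maximum matching: {(W2,J1), (W3,J2), (W4,J3)}
Size: 3

This assigns 3 workers to 3 distinct jobs.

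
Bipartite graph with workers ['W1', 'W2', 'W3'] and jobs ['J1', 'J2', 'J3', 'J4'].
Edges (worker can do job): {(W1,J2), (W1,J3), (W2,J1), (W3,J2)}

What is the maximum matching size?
Maximum matching size = 3

Maximum matching: {(W1,J3), (W2,J1), (W3,J2)}
Size: 3

This assigns 3 workers to 3 distinct jobs.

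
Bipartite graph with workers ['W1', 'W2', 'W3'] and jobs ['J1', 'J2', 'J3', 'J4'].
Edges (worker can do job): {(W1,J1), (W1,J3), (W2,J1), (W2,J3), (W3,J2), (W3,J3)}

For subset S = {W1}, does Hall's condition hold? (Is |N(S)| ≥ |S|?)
Yes: |N(S)| = 2, |S| = 1

Subset S = {W1}
Neighbors N(S) = {J1, J3}

|N(S)| = 2, |S| = 1
Hall's condition: |N(S)| ≥ |S| is satisfied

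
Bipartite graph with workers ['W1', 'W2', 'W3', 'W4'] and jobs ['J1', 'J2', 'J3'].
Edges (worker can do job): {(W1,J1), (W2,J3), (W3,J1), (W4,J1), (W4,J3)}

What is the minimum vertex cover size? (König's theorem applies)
Minimum vertex cover size = 2

By König's theorem: in bipartite graphs,
min vertex cover = max matching = 2

Maximum matching has size 2, so minimum vertex cover also has size 2.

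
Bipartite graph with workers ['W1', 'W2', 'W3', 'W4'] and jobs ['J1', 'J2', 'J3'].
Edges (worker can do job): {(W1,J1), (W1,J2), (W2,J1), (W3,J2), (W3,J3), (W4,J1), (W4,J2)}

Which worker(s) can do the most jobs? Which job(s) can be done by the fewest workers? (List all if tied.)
Most versatile: W1, W3, W4 (2 jobs); Least covered: J3 (1 workers)

Worker degrees (jobs they can do): W1:2, W2:1, W3:2, W4:2
Job degrees (workers who can do it): J1:3, J2:3, J3:1

Maximum worker degree is 2, achieved by: W1, W3, W4
Minimum job degree is 1, achieved by: J3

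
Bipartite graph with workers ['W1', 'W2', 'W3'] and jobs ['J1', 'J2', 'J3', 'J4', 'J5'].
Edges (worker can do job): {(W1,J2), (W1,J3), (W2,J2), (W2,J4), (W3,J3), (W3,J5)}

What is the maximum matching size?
Maximum matching size = 3

Maximum matching: {(W1,J3), (W2,J2), (W3,J5)}
Size: 3

This assigns 3 workers to 3 distinct jobs.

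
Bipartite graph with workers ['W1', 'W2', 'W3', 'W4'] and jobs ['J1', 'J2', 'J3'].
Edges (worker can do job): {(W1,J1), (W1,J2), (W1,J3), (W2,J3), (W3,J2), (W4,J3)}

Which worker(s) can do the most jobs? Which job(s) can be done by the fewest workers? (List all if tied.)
Most versatile: W1 (3 jobs); Least covered: J1 (1 workers)

Worker degrees (jobs they can do): W1:3, W2:1, W3:1, W4:1
Job degrees (workers who can do it): J1:1, J2:2, J3:3

Maximum worker degree is 3, achieved by: W1
Minimum job degree is 1, achieved by: J1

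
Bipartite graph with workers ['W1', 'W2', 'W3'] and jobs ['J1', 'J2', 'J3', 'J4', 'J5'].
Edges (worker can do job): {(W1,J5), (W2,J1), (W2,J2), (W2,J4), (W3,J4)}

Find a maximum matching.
Matching: {(W1,J5), (W2,J2), (W3,J4)}

Maximum matching (size 3):
  W1 → J5
  W2 → J2
  W3 → J4

Each worker is assigned to at most one job, and each job to at most one worker.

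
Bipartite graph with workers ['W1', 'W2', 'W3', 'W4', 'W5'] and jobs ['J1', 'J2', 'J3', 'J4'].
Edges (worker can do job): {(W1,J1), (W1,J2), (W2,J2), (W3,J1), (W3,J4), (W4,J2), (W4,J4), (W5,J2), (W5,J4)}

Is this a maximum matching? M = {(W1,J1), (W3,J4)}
No, size 2 is not maximum

Proposed matching has size 2.
Maximum matching size for this graph: 3.

This is NOT maximum - can be improved to size 3.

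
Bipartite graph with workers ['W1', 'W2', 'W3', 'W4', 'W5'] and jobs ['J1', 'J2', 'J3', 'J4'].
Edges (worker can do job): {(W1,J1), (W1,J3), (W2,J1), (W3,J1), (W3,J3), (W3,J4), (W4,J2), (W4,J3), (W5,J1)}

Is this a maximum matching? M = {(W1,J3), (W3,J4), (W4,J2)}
No, size 3 is not maximum

Proposed matching has size 3.
Maximum matching size for this graph: 4.

This is NOT maximum - can be improved to size 4.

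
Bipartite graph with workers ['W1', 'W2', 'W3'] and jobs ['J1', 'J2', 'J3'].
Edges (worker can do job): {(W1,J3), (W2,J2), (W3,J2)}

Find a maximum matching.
Matching: {(W1,J3), (W3,J2)}

Maximum matching (size 2):
  W1 → J3
  W3 → J2

Each worker is assigned to at most one job, and each job to at most one worker.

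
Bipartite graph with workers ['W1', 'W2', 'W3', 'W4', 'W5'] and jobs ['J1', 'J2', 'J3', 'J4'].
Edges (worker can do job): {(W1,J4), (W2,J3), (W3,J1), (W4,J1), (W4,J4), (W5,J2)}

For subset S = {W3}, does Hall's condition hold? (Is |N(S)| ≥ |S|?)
Yes: |N(S)| = 1, |S| = 1

Subset S = {W3}
Neighbors N(S) = {J1}

|N(S)| = 1, |S| = 1
Hall's condition: |N(S)| ≥ |S| is satisfied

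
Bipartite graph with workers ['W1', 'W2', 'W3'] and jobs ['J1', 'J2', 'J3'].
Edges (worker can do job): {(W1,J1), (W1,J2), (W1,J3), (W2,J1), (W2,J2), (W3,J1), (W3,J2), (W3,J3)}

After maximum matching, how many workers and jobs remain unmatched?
Unmatched: 0 workers, 0 jobs

Maximum matching size: 3
Workers: 3 total, 3 matched, 0 unmatched
Jobs: 3 total, 3 matched, 0 unmatched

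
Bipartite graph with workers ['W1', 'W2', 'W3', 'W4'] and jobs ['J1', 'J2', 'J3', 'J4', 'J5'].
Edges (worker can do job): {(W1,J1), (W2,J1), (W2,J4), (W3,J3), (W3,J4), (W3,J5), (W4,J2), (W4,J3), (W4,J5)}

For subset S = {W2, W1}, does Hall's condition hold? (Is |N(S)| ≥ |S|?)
Yes: |N(S)| = 2, |S| = 2

Subset S = {W2, W1}
Neighbors N(S) = {J1, J4}

|N(S)| = 2, |S| = 2
Hall's condition: |N(S)| ≥ |S| is satisfied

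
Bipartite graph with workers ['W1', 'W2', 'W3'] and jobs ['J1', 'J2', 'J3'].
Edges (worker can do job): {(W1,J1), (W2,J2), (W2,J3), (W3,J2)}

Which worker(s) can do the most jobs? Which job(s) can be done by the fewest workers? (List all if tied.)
Most versatile: W2 (2 jobs); Least covered: J1, J3 (1 workers)

Worker degrees (jobs they can do): W1:1, W2:2, W3:1
Job degrees (workers who can do it): J1:1, J2:2, J3:1

Maximum worker degree is 2, achieved by: W2
Minimum job degree is 1, achieved by: J1, J3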